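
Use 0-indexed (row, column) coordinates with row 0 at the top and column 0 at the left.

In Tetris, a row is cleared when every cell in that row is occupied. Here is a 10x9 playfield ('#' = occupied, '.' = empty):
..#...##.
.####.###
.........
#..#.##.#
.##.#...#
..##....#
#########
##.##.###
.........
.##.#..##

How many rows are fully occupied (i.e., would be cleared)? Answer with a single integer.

Check each row:
  row 0: 6 empty cells -> not full
  row 1: 2 empty cells -> not full
  row 2: 9 empty cells -> not full
  row 3: 4 empty cells -> not full
  row 4: 5 empty cells -> not full
  row 5: 6 empty cells -> not full
  row 6: 0 empty cells -> FULL (clear)
  row 7: 2 empty cells -> not full
  row 8: 9 empty cells -> not full
  row 9: 4 empty cells -> not full
Total rows cleared: 1

Answer: 1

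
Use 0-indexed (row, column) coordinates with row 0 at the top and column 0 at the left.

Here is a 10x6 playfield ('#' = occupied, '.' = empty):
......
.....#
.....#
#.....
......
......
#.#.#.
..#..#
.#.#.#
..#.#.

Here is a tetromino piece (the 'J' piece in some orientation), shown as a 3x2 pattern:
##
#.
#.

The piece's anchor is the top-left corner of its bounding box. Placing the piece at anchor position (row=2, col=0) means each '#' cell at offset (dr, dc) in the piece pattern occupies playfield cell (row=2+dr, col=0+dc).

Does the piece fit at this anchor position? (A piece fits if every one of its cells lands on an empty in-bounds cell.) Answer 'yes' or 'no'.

Answer: no

Derivation:
Check each piece cell at anchor (2, 0):
  offset (0,0) -> (2,0): empty -> OK
  offset (0,1) -> (2,1): empty -> OK
  offset (1,0) -> (3,0): occupied ('#') -> FAIL
  offset (2,0) -> (4,0): empty -> OK
All cells valid: no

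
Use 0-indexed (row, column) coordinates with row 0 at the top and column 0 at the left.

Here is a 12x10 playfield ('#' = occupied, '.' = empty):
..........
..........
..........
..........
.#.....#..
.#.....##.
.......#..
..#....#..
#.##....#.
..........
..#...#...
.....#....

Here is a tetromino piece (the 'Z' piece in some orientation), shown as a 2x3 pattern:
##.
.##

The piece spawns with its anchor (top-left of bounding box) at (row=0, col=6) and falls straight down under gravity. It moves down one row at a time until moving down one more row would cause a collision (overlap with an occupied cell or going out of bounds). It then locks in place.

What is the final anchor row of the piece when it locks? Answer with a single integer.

Spawn at (row=0, col=6). Try each row:
  row 0: fits
  row 1: fits
  row 2: fits
  row 3: blocked -> lock at row 2

Answer: 2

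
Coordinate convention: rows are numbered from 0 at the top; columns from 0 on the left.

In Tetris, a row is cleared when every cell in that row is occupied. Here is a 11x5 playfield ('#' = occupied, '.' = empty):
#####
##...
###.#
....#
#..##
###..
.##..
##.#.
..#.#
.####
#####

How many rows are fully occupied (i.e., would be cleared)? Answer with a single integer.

Check each row:
  row 0: 0 empty cells -> FULL (clear)
  row 1: 3 empty cells -> not full
  row 2: 1 empty cell -> not full
  row 3: 4 empty cells -> not full
  row 4: 2 empty cells -> not full
  row 5: 2 empty cells -> not full
  row 6: 3 empty cells -> not full
  row 7: 2 empty cells -> not full
  row 8: 3 empty cells -> not full
  row 9: 1 empty cell -> not full
  row 10: 0 empty cells -> FULL (clear)
Total rows cleared: 2

Answer: 2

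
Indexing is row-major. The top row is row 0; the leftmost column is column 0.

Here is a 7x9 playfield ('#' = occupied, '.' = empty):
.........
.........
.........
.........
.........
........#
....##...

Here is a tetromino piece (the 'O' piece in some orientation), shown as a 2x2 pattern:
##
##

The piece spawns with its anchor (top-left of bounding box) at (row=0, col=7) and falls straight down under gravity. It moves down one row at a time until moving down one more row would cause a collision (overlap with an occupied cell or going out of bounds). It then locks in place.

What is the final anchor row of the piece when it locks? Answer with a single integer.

Answer: 3

Derivation:
Spawn at (row=0, col=7). Try each row:
  row 0: fits
  row 1: fits
  row 2: fits
  row 3: fits
  row 4: blocked -> lock at row 3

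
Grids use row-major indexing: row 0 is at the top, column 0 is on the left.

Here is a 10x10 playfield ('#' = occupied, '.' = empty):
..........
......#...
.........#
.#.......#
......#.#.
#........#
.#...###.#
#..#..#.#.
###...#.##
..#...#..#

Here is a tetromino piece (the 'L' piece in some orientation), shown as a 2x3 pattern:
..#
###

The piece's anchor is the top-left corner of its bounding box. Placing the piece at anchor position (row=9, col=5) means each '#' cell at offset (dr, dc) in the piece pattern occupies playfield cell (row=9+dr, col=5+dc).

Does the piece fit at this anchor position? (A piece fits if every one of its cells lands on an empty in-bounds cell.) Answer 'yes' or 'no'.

Answer: no

Derivation:
Check each piece cell at anchor (9, 5):
  offset (0,2) -> (9,7): empty -> OK
  offset (1,0) -> (10,5): out of bounds -> FAIL
  offset (1,1) -> (10,6): out of bounds -> FAIL
  offset (1,2) -> (10,7): out of bounds -> FAIL
All cells valid: no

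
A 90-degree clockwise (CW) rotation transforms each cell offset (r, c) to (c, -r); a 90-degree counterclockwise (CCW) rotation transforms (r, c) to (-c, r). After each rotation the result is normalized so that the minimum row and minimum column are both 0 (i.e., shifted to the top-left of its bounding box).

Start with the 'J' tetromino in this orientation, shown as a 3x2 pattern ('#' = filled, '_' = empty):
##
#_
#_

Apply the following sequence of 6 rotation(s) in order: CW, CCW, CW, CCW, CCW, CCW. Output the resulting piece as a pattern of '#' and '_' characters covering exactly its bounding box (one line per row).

Answer: _#
_#
##

Derivation:
Start:
##
#_
#_
After rotation 1 (CW):
###
__#
After rotation 2 (CCW):
##
#_
#_
After rotation 3 (CW):
###
__#
After rotation 4 (CCW):
##
#_
#_
After rotation 5 (CCW):
#__
###
After rotation 6 (CCW):
_#
_#
##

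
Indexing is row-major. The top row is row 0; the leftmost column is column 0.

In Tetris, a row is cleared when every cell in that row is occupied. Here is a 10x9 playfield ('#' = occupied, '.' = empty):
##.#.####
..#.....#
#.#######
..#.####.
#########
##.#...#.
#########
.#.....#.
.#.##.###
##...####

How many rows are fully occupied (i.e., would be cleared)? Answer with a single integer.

Answer: 2

Derivation:
Check each row:
  row 0: 2 empty cells -> not full
  row 1: 7 empty cells -> not full
  row 2: 1 empty cell -> not full
  row 3: 4 empty cells -> not full
  row 4: 0 empty cells -> FULL (clear)
  row 5: 5 empty cells -> not full
  row 6: 0 empty cells -> FULL (clear)
  row 7: 7 empty cells -> not full
  row 8: 3 empty cells -> not full
  row 9: 3 empty cells -> not full
Total rows cleared: 2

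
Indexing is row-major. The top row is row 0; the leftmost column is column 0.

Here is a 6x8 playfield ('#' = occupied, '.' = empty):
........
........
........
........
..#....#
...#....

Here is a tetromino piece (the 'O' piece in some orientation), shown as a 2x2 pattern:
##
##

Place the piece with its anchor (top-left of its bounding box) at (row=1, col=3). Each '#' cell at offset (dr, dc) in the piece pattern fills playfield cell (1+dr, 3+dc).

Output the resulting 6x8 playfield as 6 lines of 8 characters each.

Answer: ........
...##...
...##...
........
..#....#
...#....

Derivation:
Fill (1+0,3+0) = (1,3)
Fill (1+0,3+1) = (1,4)
Fill (1+1,3+0) = (2,3)
Fill (1+1,3+1) = (2,4)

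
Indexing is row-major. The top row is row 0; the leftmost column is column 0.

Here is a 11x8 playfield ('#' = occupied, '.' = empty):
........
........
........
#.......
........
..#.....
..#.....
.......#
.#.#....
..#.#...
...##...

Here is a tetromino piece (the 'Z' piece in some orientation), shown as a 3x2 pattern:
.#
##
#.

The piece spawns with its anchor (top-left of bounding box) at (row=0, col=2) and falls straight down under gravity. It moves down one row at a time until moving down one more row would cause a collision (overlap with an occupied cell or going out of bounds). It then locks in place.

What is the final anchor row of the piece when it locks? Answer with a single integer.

Spawn at (row=0, col=2). Try each row:
  row 0: fits
  row 1: fits
  row 2: fits
  row 3: blocked -> lock at row 2

Answer: 2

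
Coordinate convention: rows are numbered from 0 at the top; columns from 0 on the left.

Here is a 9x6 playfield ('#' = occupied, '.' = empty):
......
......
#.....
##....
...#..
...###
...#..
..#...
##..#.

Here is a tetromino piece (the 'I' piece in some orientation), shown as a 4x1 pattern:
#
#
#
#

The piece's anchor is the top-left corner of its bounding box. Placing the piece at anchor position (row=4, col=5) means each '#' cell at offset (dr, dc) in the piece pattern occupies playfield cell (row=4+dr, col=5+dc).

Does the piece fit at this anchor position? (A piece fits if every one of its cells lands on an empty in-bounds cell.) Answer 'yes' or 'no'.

Answer: no

Derivation:
Check each piece cell at anchor (4, 5):
  offset (0,0) -> (4,5): empty -> OK
  offset (1,0) -> (5,5): occupied ('#') -> FAIL
  offset (2,0) -> (6,5): empty -> OK
  offset (3,0) -> (7,5): empty -> OK
All cells valid: no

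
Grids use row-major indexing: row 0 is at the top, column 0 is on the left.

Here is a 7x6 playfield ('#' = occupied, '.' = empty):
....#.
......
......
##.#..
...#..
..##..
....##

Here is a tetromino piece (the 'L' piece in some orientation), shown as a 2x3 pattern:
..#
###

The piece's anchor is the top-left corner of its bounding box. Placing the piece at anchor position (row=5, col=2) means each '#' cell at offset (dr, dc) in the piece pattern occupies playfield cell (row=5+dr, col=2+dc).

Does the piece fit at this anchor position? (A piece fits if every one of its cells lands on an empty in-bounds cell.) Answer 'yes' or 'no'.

Check each piece cell at anchor (5, 2):
  offset (0,2) -> (5,4): empty -> OK
  offset (1,0) -> (6,2): empty -> OK
  offset (1,1) -> (6,3): empty -> OK
  offset (1,2) -> (6,4): occupied ('#') -> FAIL
All cells valid: no

Answer: no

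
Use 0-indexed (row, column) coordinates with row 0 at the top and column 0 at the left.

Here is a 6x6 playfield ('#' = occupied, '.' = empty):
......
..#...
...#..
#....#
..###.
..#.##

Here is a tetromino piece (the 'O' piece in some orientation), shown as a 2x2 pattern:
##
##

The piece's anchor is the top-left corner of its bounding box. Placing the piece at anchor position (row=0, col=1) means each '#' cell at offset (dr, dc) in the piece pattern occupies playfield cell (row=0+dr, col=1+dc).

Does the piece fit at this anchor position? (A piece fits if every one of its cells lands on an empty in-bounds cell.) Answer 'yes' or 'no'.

Answer: no

Derivation:
Check each piece cell at anchor (0, 1):
  offset (0,0) -> (0,1): empty -> OK
  offset (0,1) -> (0,2): empty -> OK
  offset (1,0) -> (1,1): empty -> OK
  offset (1,1) -> (1,2): occupied ('#') -> FAIL
All cells valid: no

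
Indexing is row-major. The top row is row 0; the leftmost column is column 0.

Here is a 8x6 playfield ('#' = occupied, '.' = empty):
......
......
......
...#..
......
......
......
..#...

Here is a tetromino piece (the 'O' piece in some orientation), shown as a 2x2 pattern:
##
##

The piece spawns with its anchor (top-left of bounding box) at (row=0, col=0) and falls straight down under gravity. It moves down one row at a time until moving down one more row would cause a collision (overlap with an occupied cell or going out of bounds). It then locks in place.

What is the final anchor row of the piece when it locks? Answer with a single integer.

Spawn at (row=0, col=0). Try each row:
  row 0: fits
  row 1: fits
  row 2: fits
  row 3: fits
  row 4: fits
  row 5: fits
  row 6: fits
  row 7: blocked -> lock at row 6

Answer: 6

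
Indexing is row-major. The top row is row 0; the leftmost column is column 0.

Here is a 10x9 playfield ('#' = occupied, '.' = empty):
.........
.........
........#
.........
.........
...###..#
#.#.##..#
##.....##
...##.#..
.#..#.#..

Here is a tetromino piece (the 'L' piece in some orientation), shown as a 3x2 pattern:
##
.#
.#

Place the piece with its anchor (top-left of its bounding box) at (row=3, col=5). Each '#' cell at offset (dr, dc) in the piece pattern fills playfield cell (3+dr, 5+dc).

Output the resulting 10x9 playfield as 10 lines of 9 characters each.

Fill (3+0,5+0) = (3,5)
Fill (3+0,5+1) = (3,6)
Fill (3+1,5+1) = (4,6)
Fill (3+2,5+1) = (5,6)

Answer: .........
.........
........#
.....##..
......#..
...####.#
#.#.##..#
##.....##
...##.#..
.#..#.#..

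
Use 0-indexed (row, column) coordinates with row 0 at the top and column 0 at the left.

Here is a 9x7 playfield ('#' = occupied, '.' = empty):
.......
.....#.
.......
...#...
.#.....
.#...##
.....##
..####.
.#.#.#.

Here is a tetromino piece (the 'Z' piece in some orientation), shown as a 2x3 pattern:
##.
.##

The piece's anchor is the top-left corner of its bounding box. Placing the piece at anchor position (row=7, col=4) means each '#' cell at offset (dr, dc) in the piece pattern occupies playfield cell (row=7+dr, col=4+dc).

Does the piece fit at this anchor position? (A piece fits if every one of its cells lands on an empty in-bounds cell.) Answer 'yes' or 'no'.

Answer: no

Derivation:
Check each piece cell at anchor (7, 4):
  offset (0,0) -> (7,4): occupied ('#') -> FAIL
  offset (0,1) -> (7,5): occupied ('#') -> FAIL
  offset (1,1) -> (8,5): occupied ('#') -> FAIL
  offset (1,2) -> (8,6): empty -> OK
All cells valid: no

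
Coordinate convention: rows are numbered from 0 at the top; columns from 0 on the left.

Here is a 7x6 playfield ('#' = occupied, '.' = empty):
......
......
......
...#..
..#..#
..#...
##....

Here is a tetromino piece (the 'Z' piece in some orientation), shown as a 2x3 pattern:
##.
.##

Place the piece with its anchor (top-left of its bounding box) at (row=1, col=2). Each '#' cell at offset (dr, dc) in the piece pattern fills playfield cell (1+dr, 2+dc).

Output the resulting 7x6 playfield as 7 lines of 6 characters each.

Answer: ......
..##..
...##.
...#..
..#..#
..#...
##....

Derivation:
Fill (1+0,2+0) = (1,2)
Fill (1+0,2+1) = (1,3)
Fill (1+1,2+1) = (2,3)
Fill (1+1,2+2) = (2,4)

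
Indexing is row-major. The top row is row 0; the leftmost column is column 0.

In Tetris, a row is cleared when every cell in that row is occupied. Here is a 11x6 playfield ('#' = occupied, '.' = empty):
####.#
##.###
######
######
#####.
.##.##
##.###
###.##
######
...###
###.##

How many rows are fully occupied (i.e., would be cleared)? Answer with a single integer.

Answer: 3

Derivation:
Check each row:
  row 0: 1 empty cell -> not full
  row 1: 1 empty cell -> not full
  row 2: 0 empty cells -> FULL (clear)
  row 3: 0 empty cells -> FULL (clear)
  row 4: 1 empty cell -> not full
  row 5: 2 empty cells -> not full
  row 6: 1 empty cell -> not full
  row 7: 1 empty cell -> not full
  row 8: 0 empty cells -> FULL (clear)
  row 9: 3 empty cells -> not full
  row 10: 1 empty cell -> not full
Total rows cleared: 3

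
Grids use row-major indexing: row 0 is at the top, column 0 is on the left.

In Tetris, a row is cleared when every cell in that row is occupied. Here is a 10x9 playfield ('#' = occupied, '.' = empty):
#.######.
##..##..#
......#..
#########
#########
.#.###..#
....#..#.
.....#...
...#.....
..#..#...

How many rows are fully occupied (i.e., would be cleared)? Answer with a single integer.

Check each row:
  row 0: 2 empty cells -> not full
  row 1: 4 empty cells -> not full
  row 2: 8 empty cells -> not full
  row 3: 0 empty cells -> FULL (clear)
  row 4: 0 empty cells -> FULL (clear)
  row 5: 4 empty cells -> not full
  row 6: 7 empty cells -> not full
  row 7: 8 empty cells -> not full
  row 8: 8 empty cells -> not full
  row 9: 7 empty cells -> not full
Total rows cleared: 2

Answer: 2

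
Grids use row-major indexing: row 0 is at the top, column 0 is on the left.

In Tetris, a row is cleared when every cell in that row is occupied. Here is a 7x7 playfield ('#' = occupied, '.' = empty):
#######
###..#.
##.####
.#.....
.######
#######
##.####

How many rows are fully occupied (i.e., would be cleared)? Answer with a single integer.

Check each row:
  row 0: 0 empty cells -> FULL (clear)
  row 1: 3 empty cells -> not full
  row 2: 1 empty cell -> not full
  row 3: 6 empty cells -> not full
  row 4: 1 empty cell -> not full
  row 5: 0 empty cells -> FULL (clear)
  row 6: 1 empty cell -> not full
Total rows cleared: 2

Answer: 2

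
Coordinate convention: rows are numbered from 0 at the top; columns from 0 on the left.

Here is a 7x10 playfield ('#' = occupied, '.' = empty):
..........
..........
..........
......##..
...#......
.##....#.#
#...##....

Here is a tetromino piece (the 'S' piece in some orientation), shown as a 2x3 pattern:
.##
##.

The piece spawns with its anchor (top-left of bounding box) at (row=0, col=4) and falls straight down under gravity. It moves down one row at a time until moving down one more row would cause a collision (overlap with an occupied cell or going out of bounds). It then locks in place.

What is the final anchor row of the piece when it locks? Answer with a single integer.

Spawn at (row=0, col=4). Try each row:
  row 0: fits
  row 1: fits
  row 2: fits
  row 3: blocked -> lock at row 2

Answer: 2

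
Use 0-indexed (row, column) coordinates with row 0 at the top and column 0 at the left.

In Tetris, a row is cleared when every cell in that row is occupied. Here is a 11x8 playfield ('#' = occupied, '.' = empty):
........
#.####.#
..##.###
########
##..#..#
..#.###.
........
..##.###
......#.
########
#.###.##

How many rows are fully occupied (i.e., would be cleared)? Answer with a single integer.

Check each row:
  row 0: 8 empty cells -> not full
  row 1: 2 empty cells -> not full
  row 2: 3 empty cells -> not full
  row 3: 0 empty cells -> FULL (clear)
  row 4: 4 empty cells -> not full
  row 5: 4 empty cells -> not full
  row 6: 8 empty cells -> not full
  row 7: 3 empty cells -> not full
  row 8: 7 empty cells -> not full
  row 9: 0 empty cells -> FULL (clear)
  row 10: 2 empty cells -> not full
Total rows cleared: 2

Answer: 2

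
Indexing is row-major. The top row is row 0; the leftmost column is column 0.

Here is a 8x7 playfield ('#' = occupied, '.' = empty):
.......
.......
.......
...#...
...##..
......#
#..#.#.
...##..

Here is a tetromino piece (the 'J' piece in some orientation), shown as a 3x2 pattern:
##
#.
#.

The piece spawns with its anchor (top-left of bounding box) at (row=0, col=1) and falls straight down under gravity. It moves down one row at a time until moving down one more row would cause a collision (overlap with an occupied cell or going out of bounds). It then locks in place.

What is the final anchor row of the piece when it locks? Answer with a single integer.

Answer: 5

Derivation:
Spawn at (row=0, col=1). Try each row:
  row 0: fits
  row 1: fits
  row 2: fits
  row 3: fits
  row 4: fits
  row 5: fits
  row 6: blocked -> lock at row 5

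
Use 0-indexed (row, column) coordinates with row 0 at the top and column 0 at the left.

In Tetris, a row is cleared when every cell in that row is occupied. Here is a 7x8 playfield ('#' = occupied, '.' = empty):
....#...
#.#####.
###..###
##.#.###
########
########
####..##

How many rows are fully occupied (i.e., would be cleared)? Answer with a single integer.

Check each row:
  row 0: 7 empty cells -> not full
  row 1: 2 empty cells -> not full
  row 2: 2 empty cells -> not full
  row 3: 2 empty cells -> not full
  row 4: 0 empty cells -> FULL (clear)
  row 5: 0 empty cells -> FULL (clear)
  row 6: 2 empty cells -> not full
Total rows cleared: 2

Answer: 2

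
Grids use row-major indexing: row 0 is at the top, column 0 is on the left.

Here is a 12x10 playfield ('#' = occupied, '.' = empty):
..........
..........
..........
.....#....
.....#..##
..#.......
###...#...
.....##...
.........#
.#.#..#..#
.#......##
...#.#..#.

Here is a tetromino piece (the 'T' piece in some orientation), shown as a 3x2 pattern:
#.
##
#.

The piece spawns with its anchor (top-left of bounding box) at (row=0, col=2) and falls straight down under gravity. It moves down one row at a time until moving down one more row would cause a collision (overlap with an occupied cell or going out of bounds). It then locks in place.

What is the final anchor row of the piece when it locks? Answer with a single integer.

Answer: 2

Derivation:
Spawn at (row=0, col=2). Try each row:
  row 0: fits
  row 1: fits
  row 2: fits
  row 3: blocked -> lock at row 2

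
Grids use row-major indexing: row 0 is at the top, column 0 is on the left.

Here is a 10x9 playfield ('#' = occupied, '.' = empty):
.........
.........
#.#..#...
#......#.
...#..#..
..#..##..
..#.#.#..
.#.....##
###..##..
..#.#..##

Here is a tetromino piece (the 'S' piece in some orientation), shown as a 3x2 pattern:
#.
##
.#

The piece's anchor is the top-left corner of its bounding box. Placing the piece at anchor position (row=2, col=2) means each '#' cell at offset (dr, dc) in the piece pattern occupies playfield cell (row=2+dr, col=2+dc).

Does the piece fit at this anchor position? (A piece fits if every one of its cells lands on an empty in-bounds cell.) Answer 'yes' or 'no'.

Check each piece cell at anchor (2, 2):
  offset (0,0) -> (2,2): occupied ('#') -> FAIL
  offset (1,0) -> (3,2): empty -> OK
  offset (1,1) -> (3,3): empty -> OK
  offset (2,1) -> (4,3): occupied ('#') -> FAIL
All cells valid: no

Answer: no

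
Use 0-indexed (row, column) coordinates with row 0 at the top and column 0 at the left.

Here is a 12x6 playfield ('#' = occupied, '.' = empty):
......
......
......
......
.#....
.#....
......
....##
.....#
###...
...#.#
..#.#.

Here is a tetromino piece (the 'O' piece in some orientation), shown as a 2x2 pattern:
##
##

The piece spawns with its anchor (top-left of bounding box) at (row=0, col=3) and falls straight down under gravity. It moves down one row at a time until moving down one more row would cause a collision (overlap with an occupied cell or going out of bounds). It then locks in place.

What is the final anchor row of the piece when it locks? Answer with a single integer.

Spawn at (row=0, col=3). Try each row:
  row 0: fits
  row 1: fits
  row 2: fits
  row 3: fits
  row 4: fits
  row 5: fits
  row 6: blocked -> lock at row 5

Answer: 5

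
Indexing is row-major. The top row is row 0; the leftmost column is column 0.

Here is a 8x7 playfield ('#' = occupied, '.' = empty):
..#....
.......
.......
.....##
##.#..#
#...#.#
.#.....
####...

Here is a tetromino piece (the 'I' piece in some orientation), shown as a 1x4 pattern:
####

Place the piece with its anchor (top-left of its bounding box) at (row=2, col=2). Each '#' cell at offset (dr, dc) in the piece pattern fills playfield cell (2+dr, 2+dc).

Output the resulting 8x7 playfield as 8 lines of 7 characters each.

Answer: ..#....
.......
..####.
.....##
##.#..#
#...#.#
.#.....
####...

Derivation:
Fill (2+0,2+0) = (2,2)
Fill (2+0,2+1) = (2,3)
Fill (2+0,2+2) = (2,4)
Fill (2+0,2+3) = (2,5)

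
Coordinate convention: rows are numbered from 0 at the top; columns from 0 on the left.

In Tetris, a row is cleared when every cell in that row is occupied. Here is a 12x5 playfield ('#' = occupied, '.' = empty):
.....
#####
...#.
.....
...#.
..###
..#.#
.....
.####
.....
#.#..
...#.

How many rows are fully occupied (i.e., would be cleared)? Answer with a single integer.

Check each row:
  row 0: 5 empty cells -> not full
  row 1: 0 empty cells -> FULL (clear)
  row 2: 4 empty cells -> not full
  row 3: 5 empty cells -> not full
  row 4: 4 empty cells -> not full
  row 5: 2 empty cells -> not full
  row 6: 3 empty cells -> not full
  row 7: 5 empty cells -> not full
  row 8: 1 empty cell -> not full
  row 9: 5 empty cells -> not full
  row 10: 3 empty cells -> not full
  row 11: 4 empty cells -> not full
Total rows cleared: 1

Answer: 1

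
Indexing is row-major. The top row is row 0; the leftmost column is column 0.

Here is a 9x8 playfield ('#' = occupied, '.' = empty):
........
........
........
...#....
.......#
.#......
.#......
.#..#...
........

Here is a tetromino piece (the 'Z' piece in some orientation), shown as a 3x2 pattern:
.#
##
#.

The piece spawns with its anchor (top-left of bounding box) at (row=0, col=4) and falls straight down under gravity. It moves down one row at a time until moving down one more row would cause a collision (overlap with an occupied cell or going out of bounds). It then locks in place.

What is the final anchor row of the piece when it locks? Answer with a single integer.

Spawn at (row=0, col=4). Try each row:
  row 0: fits
  row 1: fits
  row 2: fits
  row 3: fits
  row 4: fits
  row 5: blocked -> lock at row 4

Answer: 4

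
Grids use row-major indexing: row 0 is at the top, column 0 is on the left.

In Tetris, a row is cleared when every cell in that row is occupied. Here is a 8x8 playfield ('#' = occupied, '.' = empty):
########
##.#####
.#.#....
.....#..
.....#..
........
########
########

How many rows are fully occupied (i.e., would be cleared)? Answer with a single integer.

Answer: 3

Derivation:
Check each row:
  row 0: 0 empty cells -> FULL (clear)
  row 1: 1 empty cell -> not full
  row 2: 6 empty cells -> not full
  row 3: 7 empty cells -> not full
  row 4: 7 empty cells -> not full
  row 5: 8 empty cells -> not full
  row 6: 0 empty cells -> FULL (clear)
  row 7: 0 empty cells -> FULL (clear)
Total rows cleared: 3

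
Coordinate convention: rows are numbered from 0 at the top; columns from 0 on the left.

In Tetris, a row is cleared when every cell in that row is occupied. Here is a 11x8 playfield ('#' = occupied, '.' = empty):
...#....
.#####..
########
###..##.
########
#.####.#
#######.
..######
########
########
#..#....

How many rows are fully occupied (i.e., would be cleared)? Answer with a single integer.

Check each row:
  row 0: 7 empty cells -> not full
  row 1: 3 empty cells -> not full
  row 2: 0 empty cells -> FULL (clear)
  row 3: 3 empty cells -> not full
  row 4: 0 empty cells -> FULL (clear)
  row 5: 2 empty cells -> not full
  row 6: 1 empty cell -> not full
  row 7: 2 empty cells -> not full
  row 8: 0 empty cells -> FULL (clear)
  row 9: 0 empty cells -> FULL (clear)
  row 10: 6 empty cells -> not full
Total rows cleared: 4

Answer: 4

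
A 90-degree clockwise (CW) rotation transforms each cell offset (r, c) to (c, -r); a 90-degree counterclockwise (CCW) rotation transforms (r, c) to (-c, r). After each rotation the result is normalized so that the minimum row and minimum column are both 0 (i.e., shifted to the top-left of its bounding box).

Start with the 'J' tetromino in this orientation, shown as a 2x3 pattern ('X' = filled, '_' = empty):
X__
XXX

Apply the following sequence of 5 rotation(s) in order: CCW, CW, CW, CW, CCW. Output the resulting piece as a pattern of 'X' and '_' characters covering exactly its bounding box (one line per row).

Start:
X__
XXX
After rotation 1 (CCW):
_X
_X
XX
After rotation 2 (CW):
X__
XXX
After rotation 3 (CW):
XX
X_
X_
After rotation 4 (CW):
XXX
__X
After rotation 5 (CCW):
XX
X_
X_

Answer: XX
X_
X_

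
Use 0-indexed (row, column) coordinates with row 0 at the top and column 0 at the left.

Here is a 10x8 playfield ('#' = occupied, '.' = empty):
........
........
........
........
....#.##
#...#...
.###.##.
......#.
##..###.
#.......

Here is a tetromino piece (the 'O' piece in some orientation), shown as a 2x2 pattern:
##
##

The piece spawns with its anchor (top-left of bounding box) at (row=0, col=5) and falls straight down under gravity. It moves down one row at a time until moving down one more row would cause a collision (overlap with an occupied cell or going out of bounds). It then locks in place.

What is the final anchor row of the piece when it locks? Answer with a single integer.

Answer: 2

Derivation:
Spawn at (row=0, col=5). Try each row:
  row 0: fits
  row 1: fits
  row 2: fits
  row 3: blocked -> lock at row 2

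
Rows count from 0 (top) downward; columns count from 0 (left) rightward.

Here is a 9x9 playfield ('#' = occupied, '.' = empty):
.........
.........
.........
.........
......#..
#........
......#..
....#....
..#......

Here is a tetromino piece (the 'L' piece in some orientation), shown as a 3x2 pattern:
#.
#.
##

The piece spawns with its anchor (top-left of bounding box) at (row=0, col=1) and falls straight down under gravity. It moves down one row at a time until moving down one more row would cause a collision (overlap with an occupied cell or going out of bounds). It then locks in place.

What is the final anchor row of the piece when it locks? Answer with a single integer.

Answer: 5

Derivation:
Spawn at (row=0, col=1). Try each row:
  row 0: fits
  row 1: fits
  row 2: fits
  row 3: fits
  row 4: fits
  row 5: fits
  row 6: blocked -> lock at row 5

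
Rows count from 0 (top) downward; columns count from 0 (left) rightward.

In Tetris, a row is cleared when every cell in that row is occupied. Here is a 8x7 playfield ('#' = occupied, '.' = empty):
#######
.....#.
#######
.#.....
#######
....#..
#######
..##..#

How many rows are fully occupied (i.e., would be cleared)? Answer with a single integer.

Check each row:
  row 0: 0 empty cells -> FULL (clear)
  row 1: 6 empty cells -> not full
  row 2: 0 empty cells -> FULL (clear)
  row 3: 6 empty cells -> not full
  row 4: 0 empty cells -> FULL (clear)
  row 5: 6 empty cells -> not full
  row 6: 0 empty cells -> FULL (clear)
  row 7: 4 empty cells -> not full
Total rows cleared: 4

Answer: 4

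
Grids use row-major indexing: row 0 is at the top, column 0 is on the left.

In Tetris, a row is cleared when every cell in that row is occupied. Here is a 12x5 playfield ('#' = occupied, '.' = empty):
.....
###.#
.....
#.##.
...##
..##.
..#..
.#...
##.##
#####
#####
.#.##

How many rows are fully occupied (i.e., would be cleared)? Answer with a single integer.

Check each row:
  row 0: 5 empty cells -> not full
  row 1: 1 empty cell -> not full
  row 2: 5 empty cells -> not full
  row 3: 2 empty cells -> not full
  row 4: 3 empty cells -> not full
  row 5: 3 empty cells -> not full
  row 6: 4 empty cells -> not full
  row 7: 4 empty cells -> not full
  row 8: 1 empty cell -> not full
  row 9: 0 empty cells -> FULL (clear)
  row 10: 0 empty cells -> FULL (clear)
  row 11: 2 empty cells -> not full
Total rows cleared: 2

Answer: 2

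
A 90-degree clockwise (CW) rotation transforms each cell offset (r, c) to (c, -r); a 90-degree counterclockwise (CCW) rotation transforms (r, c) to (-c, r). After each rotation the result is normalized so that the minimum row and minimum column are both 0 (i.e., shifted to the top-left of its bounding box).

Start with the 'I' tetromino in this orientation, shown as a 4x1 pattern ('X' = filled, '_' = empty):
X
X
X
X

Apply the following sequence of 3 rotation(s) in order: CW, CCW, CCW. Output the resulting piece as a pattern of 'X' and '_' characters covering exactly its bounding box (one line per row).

Start:
X
X
X
X
After rotation 1 (CW):
XXXX
After rotation 2 (CCW):
X
X
X
X
After rotation 3 (CCW):
XXXX

Answer: XXXX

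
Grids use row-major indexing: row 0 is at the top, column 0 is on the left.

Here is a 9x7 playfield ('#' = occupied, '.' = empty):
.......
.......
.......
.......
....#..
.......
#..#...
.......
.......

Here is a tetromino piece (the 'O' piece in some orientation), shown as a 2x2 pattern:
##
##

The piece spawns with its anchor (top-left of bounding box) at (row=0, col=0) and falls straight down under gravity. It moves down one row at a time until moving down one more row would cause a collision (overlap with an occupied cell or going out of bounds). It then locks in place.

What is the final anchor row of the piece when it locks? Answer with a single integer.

Spawn at (row=0, col=0). Try each row:
  row 0: fits
  row 1: fits
  row 2: fits
  row 3: fits
  row 4: fits
  row 5: blocked -> lock at row 4

Answer: 4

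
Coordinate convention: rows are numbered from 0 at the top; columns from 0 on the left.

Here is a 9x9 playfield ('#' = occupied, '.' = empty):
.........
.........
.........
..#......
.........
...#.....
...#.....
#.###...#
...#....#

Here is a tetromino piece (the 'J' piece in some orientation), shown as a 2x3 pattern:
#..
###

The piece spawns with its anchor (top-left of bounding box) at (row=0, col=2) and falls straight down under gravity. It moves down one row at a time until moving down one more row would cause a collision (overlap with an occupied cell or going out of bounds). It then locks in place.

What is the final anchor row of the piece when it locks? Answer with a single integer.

Spawn at (row=0, col=2). Try each row:
  row 0: fits
  row 1: fits
  row 2: blocked -> lock at row 1

Answer: 1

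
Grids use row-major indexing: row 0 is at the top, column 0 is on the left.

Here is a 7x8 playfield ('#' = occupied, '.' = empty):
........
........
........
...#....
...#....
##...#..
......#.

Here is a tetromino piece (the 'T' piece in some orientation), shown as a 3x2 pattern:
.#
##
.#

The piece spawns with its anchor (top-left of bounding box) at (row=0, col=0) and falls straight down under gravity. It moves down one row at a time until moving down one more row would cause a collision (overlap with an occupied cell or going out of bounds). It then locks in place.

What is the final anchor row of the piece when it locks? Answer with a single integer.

Spawn at (row=0, col=0). Try each row:
  row 0: fits
  row 1: fits
  row 2: fits
  row 3: blocked -> lock at row 2

Answer: 2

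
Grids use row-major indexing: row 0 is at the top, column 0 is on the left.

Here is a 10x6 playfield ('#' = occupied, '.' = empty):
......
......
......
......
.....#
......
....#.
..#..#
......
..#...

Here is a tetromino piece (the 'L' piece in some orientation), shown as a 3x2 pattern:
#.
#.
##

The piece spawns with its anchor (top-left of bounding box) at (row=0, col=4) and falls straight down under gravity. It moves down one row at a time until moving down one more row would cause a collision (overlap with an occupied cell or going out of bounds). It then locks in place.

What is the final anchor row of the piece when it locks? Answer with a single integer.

Spawn at (row=0, col=4). Try each row:
  row 0: fits
  row 1: fits
  row 2: blocked -> lock at row 1

Answer: 1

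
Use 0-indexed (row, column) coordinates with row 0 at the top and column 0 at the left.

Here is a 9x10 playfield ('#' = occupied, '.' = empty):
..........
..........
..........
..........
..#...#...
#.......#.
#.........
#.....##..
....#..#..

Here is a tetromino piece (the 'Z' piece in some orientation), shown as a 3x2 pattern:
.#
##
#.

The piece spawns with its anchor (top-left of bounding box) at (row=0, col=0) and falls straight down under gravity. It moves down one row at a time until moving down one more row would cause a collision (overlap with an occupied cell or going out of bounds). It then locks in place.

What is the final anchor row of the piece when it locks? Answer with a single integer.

Spawn at (row=0, col=0). Try each row:
  row 0: fits
  row 1: fits
  row 2: fits
  row 3: blocked -> lock at row 2

Answer: 2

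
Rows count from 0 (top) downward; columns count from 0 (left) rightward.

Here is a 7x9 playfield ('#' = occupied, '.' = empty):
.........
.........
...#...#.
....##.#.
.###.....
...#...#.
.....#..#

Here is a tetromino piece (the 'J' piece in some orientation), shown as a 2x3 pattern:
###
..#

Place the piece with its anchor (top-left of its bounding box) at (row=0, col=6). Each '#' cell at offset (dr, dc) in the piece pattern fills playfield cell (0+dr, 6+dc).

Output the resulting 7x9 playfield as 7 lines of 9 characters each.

Answer: ......###
........#
...#...#.
....##.#.
.###.....
...#...#.
.....#..#

Derivation:
Fill (0+0,6+0) = (0,6)
Fill (0+0,6+1) = (0,7)
Fill (0+0,6+2) = (0,8)
Fill (0+1,6+2) = (1,8)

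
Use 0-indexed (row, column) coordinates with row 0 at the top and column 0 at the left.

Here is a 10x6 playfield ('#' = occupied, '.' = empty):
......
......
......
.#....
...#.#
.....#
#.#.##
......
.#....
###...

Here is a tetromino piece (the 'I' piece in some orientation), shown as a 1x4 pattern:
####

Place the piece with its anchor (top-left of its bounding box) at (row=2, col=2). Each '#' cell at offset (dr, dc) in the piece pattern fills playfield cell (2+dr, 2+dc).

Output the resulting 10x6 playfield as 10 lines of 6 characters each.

Fill (2+0,2+0) = (2,2)
Fill (2+0,2+1) = (2,3)
Fill (2+0,2+2) = (2,4)
Fill (2+0,2+3) = (2,5)

Answer: ......
......
..####
.#....
...#.#
.....#
#.#.##
......
.#....
###...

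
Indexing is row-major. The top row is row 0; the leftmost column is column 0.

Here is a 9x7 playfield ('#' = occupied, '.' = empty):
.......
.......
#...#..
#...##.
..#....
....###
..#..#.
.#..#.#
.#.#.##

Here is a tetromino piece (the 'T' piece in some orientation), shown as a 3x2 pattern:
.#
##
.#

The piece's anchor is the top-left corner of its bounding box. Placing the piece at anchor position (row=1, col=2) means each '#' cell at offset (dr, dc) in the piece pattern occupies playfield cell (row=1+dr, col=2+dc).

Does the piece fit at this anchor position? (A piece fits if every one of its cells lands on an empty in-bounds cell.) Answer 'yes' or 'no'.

Answer: yes

Derivation:
Check each piece cell at anchor (1, 2):
  offset (0,1) -> (1,3): empty -> OK
  offset (1,0) -> (2,2): empty -> OK
  offset (1,1) -> (2,3): empty -> OK
  offset (2,1) -> (3,3): empty -> OK
All cells valid: yes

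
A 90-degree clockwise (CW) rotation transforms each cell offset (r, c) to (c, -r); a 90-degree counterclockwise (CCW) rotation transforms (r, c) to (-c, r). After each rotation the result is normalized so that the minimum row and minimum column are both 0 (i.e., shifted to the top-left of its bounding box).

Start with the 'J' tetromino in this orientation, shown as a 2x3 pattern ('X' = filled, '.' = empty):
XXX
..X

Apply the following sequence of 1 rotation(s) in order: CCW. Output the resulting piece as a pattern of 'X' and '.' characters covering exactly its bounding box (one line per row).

Start:
XXX
..X
After rotation 1 (CCW):
XX
X.
X.

Answer: XX
X.
X.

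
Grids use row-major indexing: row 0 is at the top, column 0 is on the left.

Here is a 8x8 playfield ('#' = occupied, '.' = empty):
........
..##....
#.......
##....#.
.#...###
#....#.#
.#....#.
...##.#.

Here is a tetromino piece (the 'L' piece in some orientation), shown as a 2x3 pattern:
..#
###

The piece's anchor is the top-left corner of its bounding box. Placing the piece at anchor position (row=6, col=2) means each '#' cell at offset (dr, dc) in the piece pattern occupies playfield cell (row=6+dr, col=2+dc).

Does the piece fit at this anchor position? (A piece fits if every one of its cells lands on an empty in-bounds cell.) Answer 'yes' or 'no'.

Answer: no

Derivation:
Check each piece cell at anchor (6, 2):
  offset (0,2) -> (6,4): empty -> OK
  offset (1,0) -> (7,2): empty -> OK
  offset (1,1) -> (7,3): occupied ('#') -> FAIL
  offset (1,2) -> (7,4): occupied ('#') -> FAIL
All cells valid: no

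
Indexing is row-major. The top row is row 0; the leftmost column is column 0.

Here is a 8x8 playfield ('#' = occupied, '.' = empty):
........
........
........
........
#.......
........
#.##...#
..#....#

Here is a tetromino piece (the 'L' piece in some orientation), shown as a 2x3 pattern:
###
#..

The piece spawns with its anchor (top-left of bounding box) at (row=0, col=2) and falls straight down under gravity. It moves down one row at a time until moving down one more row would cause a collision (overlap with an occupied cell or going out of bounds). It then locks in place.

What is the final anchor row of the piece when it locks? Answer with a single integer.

Answer: 4

Derivation:
Spawn at (row=0, col=2). Try each row:
  row 0: fits
  row 1: fits
  row 2: fits
  row 3: fits
  row 4: fits
  row 5: blocked -> lock at row 4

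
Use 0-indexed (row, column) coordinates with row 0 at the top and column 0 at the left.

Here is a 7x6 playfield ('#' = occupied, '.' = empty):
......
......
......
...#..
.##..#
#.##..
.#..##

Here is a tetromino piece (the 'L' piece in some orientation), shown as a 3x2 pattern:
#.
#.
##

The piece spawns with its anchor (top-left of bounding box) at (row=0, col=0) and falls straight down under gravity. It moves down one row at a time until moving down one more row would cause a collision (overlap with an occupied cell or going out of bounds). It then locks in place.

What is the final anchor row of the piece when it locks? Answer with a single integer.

Answer: 1

Derivation:
Spawn at (row=0, col=0). Try each row:
  row 0: fits
  row 1: fits
  row 2: blocked -> lock at row 1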